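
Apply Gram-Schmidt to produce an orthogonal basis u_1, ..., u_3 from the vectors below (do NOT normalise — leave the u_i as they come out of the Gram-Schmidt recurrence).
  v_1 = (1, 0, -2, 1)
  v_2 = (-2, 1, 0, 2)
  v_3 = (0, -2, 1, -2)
Orthogonal basis:
  u_1 = (1, 0, -2, 1)
  u_2 = (-2, 1, 0, 2)
  u_3 = (-2/3, -4/3, -1/3, 0)

Apply the Gram-Schmidt recurrence
  u_1 = v_1
  u_i = v_i − Σ_{j<i} ((v_i · u_j) / (u_j · u_j)) · u_j.

Step by step this gives:
  u_1 = (1, 0, -2, 1)
  u_2 = (-2, 1, 0, 2)
  u_3 = (-2/3, -4/3, -1/3, 0)

Orthogonality check:
  u_2 · u_1 = 0 (should be 0)
  u_3 · u_1 = 0 (should be 0)
  u_3 · u_2 = 0 (should be 0)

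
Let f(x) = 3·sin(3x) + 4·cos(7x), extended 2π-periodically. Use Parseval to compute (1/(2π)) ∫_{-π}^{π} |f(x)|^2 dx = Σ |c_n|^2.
Σ |c_n|^2 = 25/2

Expand |f|^2 and use orthogonality of {sin(nx), cos(mx)} on [-π, π]:
  ∫_{-π}^{π} sin(nx)^2 dx = π, ∫ cos(mx)^2 dx = π, and cross terms integrate to 0.
So ∫_{-π}^{π} f(x)^2 dx = 3^2 · π + 4^2 · π = (9 + 16)π.
Divide by 2π: (9 + 16)/2 = 25/2.
By Parseval, this equals Σ |c_n|^2.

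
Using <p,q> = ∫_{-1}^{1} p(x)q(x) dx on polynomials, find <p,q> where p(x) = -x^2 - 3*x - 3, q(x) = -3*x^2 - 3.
<p,q> = 136/5

Expand the product: p(x)·q(x) = 3*x^4 + 9*x^3 + 12*x^2 + 9*x + 9.
∫_{-1}^{1} of each monomial x^k gives [2/(k+1) if k even, 0 if k odd]. Integrating term-by-term (or equivalently evaluating the antiderivative F(x) = 3*x^5/5 + 9*x^4/4 + 4*x^3 + 9*x^2/2 + 9*x at the endpoints):
  F(1) − F(−1) = 407/20 − (-137/20) = 136/5.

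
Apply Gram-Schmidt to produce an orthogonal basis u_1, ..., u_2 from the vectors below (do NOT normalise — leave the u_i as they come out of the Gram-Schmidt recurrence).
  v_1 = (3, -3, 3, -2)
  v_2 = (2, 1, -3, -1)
Orthogonal basis:
  u_1 = (3, -3, 3, -2)
  u_2 = (74/31, 19/31, -81/31, -39/31)

Apply the Gram-Schmidt recurrence
  u_1 = v_1
  u_i = v_i − Σ_{j<i} ((v_i · u_j) / (u_j · u_j)) · u_j.

Step by step this gives:
  u_1 = (3, -3, 3, -2)
  u_2 = (74/31, 19/31, -81/31, -39/31)

Orthogonality check:
  u_2 · u_1 = 0 (should be 0)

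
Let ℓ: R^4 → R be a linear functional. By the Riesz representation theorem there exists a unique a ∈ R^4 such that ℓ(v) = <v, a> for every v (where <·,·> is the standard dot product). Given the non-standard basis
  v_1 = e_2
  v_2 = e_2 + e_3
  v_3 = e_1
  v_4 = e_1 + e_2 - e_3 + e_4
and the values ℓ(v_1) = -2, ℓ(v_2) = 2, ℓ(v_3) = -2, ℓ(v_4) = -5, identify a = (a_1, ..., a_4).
a = (-2, -2, 4, 3)

Write a = (a_1, ..., a_4) in the standard basis. For each basis vector v_i, ℓ(v_i) = <v_i, a> is a linear equation in the a_j's. Collect the n equations into a matrix system V a = ℓ, where row i of V is v_i (expressed in the standard basis). Since V is invertible (lower-triangular with 1s on the diagonal, up to permutation), solve by back-substitution:
  V =
[[0, 1, 0, 0],
 [0, 1, 1, 0],
 [1, 0, 0, 0],
 [1, 1, -1, 1]]
  V a = (-2, 2, -2, -5)
Solving gives a = (-2, -2, 4, 3).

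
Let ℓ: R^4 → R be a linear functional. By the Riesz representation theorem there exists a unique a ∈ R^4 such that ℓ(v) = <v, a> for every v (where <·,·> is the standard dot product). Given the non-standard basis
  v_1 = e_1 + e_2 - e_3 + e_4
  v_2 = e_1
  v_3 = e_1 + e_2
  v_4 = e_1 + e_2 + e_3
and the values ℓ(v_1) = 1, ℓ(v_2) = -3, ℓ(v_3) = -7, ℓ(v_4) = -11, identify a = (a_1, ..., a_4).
a = (-3, -4, -4, 4)

Write a = (a_1, ..., a_4) in the standard basis. For each basis vector v_i, ℓ(v_i) = <v_i, a> is a linear equation in the a_j's. Collect the n equations into a matrix system V a = ℓ, where row i of V is v_i (expressed in the standard basis). Since V is invertible (lower-triangular with 1s on the diagonal, up to permutation), solve by back-substitution:
  V =
[[1, 1, -1, 1],
 [1, 0, 0, 0],
 [1, 1, 0, 0],
 [1, 1, 1, 0]]
  V a = (1, -3, -7, -11)
Solving gives a = (-3, -4, -4, 4).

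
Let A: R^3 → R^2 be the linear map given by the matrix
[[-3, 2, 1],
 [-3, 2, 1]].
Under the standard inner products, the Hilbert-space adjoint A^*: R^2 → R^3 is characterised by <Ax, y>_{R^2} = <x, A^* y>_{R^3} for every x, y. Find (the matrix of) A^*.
A^* = A^T =
[[-3, -3],
 [2, 2],
 [1, 1]]

For real matrices with standard dot products, the defining identity <Ax, y> = <x, A^* y> gives (Ax)^T y = x^T (A^*) y, i.e. x^T A^T y = x^T (A^*) y. Since this holds for all x, y, we must have A^* = A^T. Therefore
A^* =
[[-3, -3],
 [2, 2],
 [1, 1]].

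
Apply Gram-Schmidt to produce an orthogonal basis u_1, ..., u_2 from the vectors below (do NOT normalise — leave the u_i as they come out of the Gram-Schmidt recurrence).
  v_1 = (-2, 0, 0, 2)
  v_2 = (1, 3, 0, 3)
Orthogonal basis:
  u_1 = (-2, 0, 0, 2)
  u_2 = (2, 3, 0, 2)

Apply the Gram-Schmidt recurrence
  u_1 = v_1
  u_i = v_i − Σ_{j<i} ((v_i · u_j) / (u_j · u_j)) · u_j.

Step by step this gives:
  u_1 = (-2, 0, 0, 2)
  u_2 = (2, 3, 0, 2)

Orthogonality check:
  u_2 · u_1 = 0 (should be 0)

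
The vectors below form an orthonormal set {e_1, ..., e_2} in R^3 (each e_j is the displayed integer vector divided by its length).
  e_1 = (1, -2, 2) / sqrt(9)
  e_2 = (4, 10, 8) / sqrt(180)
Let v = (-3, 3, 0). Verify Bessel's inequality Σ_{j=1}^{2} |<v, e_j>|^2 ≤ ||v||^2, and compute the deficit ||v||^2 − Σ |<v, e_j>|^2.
Σ |<v, e_j>|^2 = 54/5; ||v||^2 = 18; deficit = 36/5

Write each e_j = u_j / sqrt(<u_j, u_j>) where u_j is the displayed integer vector. Then <v, e_j> = <v, u_j> / sqrt(<u_j, u_j>), so |<v, e_j>|^2 = <v, u_j>^2 / <u_j, u_j>.
Coefficients: <v, e_1> = -9/sqrt(9), <v, e_2> = 18/sqrt(180).
Square and sum: Σ |<v, e_j>|^2 = 54/5.
Compute ||v||^2 = v·v = 18.
Deficit = 18 − 54/5 = 36/5 ≥ 0, confirming Bessel's inequality. (The deficit equals ||v − Σ <v,e_j> e_j||^2, the squared distance from v to span{e_j}.)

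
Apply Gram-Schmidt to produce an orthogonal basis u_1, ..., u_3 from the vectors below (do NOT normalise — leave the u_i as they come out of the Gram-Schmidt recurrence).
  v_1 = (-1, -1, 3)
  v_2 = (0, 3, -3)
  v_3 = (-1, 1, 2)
Orthogonal basis:
  u_1 = (-1, -1, 3)
  u_2 = (-12/11, 21/11, 3/11)
  u_3 = (1/3, 1/6, 1/6)

Apply the Gram-Schmidt recurrence
  u_1 = v_1
  u_i = v_i − Σ_{j<i} ((v_i · u_j) / (u_j · u_j)) · u_j.

Step by step this gives:
  u_1 = (-1, -1, 3)
  u_2 = (-12/11, 21/11, 3/11)
  u_3 = (1/3, 1/6, 1/6)

Orthogonality check:
  u_2 · u_1 = 0 (should be 0)
  u_3 · u_1 = 0 (should be 0)
  u_3 · u_2 = 0 (should be 0)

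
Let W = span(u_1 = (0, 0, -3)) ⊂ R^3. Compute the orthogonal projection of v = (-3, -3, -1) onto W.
proj_W(v) = (0, 0, -1)

Set up U = [u_1 | ... | u_1] ∈ R^(3×1). The projector onto W = col(U) is P = U (U^T U)^(-1) U^T.
Compute U^T U =
  [9],
and U^T v = (3).
Solve U^T U · c = U^T v for the coefficients: c = (1/3). The projection is proj_W(v) = U c.
Check: (v - proj_W(v)) · u_1 = 0  (should be 0).
Result: proj_W(v) = (0, 0, -1).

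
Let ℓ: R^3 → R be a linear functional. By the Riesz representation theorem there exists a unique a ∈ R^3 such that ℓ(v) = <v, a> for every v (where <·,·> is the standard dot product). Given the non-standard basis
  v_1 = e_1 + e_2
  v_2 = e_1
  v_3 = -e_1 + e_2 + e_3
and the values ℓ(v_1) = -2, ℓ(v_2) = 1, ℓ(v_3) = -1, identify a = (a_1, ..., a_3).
a = (1, -3, 3)

Write a = (a_1, ..., a_3) in the standard basis. For each basis vector v_i, ℓ(v_i) = <v_i, a> is a linear equation in the a_j's. Collect the n equations into a matrix system V a = ℓ, where row i of V is v_i (expressed in the standard basis). Since V is invertible (lower-triangular with 1s on the diagonal, up to permutation), solve by back-substitution:
  V =
[[1, 1, 0],
 [1, 0, 0],
 [-1, 1, 1]]
  V a = (-2, 1, -1)
Solving gives a = (1, -3, 3).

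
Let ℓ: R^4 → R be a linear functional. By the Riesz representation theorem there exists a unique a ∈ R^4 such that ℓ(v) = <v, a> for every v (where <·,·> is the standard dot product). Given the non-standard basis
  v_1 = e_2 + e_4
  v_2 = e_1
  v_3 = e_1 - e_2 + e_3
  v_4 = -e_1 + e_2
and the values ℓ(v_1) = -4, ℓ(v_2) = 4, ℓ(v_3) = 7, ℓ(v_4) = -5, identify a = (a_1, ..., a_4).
a = (4, -1, 2, -3)

Write a = (a_1, ..., a_4) in the standard basis. For each basis vector v_i, ℓ(v_i) = <v_i, a> is a linear equation in the a_j's. Collect the n equations into a matrix system V a = ℓ, where row i of V is v_i (expressed in the standard basis). Since V is invertible (lower-triangular with 1s on the diagonal, up to permutation), solve by back-substitution:
  V =
[[0, 1, 0, 1],
 [1, 0, 0, 0],
 [1, -1, 1, 0],
 [-1, 1, 0, 0]]
  V a = (-4, 4, 7, -5)
Solving gives a = (4, -1, 2, -3).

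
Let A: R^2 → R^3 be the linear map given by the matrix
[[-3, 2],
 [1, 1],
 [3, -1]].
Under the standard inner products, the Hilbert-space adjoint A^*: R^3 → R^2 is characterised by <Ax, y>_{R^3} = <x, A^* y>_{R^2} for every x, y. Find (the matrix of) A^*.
A^* = A^T =
[[-3, 1, 3],
 [2, 1, -1]]

For real matrices with standard dot products, the defining identity <Ax, y> = <x, A^* y> gives (Ax)^T y = x^T (A^*) y, i.e. x^T A^T y = x^T (A^*) y. Since this holds for all x, y, we must have A^* = A^T. Therefore
A^* =
[[-3, 1, 3],
 [2, 1, -1]].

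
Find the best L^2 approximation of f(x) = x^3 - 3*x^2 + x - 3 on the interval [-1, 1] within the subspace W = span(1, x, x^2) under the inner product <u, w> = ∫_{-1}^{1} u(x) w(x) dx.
g(x) = -3*x^2 + 8*x/5 - 3

The best approximation g ∈ W is the orthogonal projection of f onto W. Writing g = a_0 + a_1 x + a_2 x^2, the coefficients solve the normal equations G · a = b where
  G_{ij} = <φ_i, φ_j> and b_i = <f, φ_i>, with φ_0 = 1, φ_1 = x, φ_2 = x^2.
G =
  [2, 0, 2/3]
  [0, 2/3, 0]
  [2/3, 0, 2/5],
b = (-8, 16/15, -16/5).
Solving gives a_0 = -3, a_1 = 8/5, a_2 = -3, so
  g(x) = -3*x^2 + 8*x/5 - 3.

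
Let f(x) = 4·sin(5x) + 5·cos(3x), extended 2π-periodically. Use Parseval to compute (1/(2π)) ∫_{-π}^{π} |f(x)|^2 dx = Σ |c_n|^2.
Σ |c_n|^2 = 41/2

Expand |f|^2 and use orthogonality of {sin(nx), cos(mx)} on [-π, π]:
  ∫_{-π}^{π} sin(nx)^2 dx = π, ∫ cos(mx)^2 dx = π, and cross terms integrate to 0.
So ∫_{-π}^{π} f(x)^2 dx = 4^2 · π + 5^2 · π = (16 + 25)π.
Divide by 2π: (16 + 25)/2 = 41/2.
By Parseval, this equals Σ |c_n|^2.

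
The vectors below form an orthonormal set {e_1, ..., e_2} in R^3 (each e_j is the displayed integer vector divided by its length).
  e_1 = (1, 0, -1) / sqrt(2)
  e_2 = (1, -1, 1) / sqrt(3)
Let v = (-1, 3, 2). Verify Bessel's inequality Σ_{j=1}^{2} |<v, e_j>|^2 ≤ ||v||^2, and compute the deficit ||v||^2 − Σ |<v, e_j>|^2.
Σ |<v, e_j>|^2 = 35/6; ||v||^2 = 14; deficit = 49/6

Write each e_j = u_j / sqrt(<u_j, u_j>) where u_j is the displayed integer vector. Then <v, e_j> = <v, u_j> / sqrt(<u_j, u_j>), so |<v, e_j>|^2 = <v, u_j>^2 / <u_j, u_j>.
Coefficients: <v, e_1> = -3/sqrt(2), <v, e_2> = -2/sqrt(3).
Square and sum: Σ |<v, e_j>|^2 = 35/6.
Compute ||v||^2 = v·v = 14.
Deficit = 14 − 35/6 = 49/6 ≥ 0, confirming Bessel's inequality. (The deficit equals ||v − Σ <v,e_j> e_j||^2, the squared distance from v to span{e_j}.)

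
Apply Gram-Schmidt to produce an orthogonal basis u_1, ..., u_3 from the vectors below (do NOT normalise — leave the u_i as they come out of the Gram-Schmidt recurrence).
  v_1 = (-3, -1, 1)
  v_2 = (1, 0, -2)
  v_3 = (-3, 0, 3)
Orthogonal basis:
  u_1 = (-3, -1, 1)
  u_2 = (-4/11, -5/11, -17/11)
  u_3 = (-1/5, 1/2, -1/10)

Apply the Gram-Schmidt recurrence
  u_1 = v_1
  u_i = v_i − Σ_{j<i} ((v_i · u_j) / (u_j · u_j)) · u_j.

Step by step this gives:
  u_1 = (-3, -1, 1)
  u_2 = (-4/11, -5/11, -17/11)
  u_3 = (-1/5, 1/2, -1/10)

Orthogonality check:
  u_2 · u_1 = 0 (should be 0)
  u_3 · u_1 = 0 (should be 0)
  u_3 · u_2 = 0 (should be 0)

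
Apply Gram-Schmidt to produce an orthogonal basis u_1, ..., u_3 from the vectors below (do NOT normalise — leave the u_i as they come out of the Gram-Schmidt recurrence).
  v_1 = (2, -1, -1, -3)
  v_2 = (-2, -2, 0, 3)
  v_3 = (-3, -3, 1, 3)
Orthogonal basis:
  u_1 = (2, -1, -1, -3)
  u_2 = (-8/15, -41/15, -11/15, 4/5)
  u_3 = (-39/67, -24/67, 72/67, -42/67)

Apply the Gram-Schmidt recurrence
  u_1 = v_1
  u_i = v_i − Σ_{j<i} ((v_i · u_j) / (u_j · u_j)) · u_j.

Step by step this gives:
  u_1 = (2, -1, -1, -3)
  u_2 = (-8/15, -41/15, -11/15, 4/5)
  u_3 = (-39/67, -24/67, 72/67, -42/67)

Orthogonality check:
  u_2 · u_1 = 0 (should be 0)
  u_3 · u_1 = 0 (should be 0)
  u_3 · u_2 = 0 (should be 0)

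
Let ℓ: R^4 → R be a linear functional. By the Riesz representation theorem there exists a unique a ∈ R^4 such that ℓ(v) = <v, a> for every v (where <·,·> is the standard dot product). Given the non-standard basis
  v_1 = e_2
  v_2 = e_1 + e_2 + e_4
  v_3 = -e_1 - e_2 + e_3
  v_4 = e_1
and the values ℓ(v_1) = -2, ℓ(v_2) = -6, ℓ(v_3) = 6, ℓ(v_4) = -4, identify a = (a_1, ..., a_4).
a = (-4, -2, 0, 0)

Write a = (a_1, ..., a_4) in the standard basis. For each basis vector v_i, ℓ(v_i) = <v_i, a> is a linear equation in the a_j's. Collect the n equations into a matrix system V a = ℓ, where row i of V is v_i (expressed in the standard basis). Since V is invertible (lower-triangular with 1s on the diagonal, up to permutation), solve by back-substitution:
  V =
[[0, 1, 0, 0],
 [1, 1, 0, 1],
 [-1, -1, 1, 0],
 [1, 0, 0, 0]]
  V a = (-2, -6, 6, -4)
Solving gives a = (-4, -2, 0, 0).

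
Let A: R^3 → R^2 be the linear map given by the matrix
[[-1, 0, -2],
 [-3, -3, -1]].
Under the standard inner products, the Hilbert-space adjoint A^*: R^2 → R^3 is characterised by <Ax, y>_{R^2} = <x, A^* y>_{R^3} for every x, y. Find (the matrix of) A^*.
A^* = A^T =
[[-1, -3],
 [0, -3],
 [-2, -1]]

For real matrices with standard dot products, the defining identity <Ax, y> = <x, A^* y> gives (Ax)^T y = x^T (A^*) y, i.e. x^T A^T y = x^T (A^*) y. Since this holds for all x, y, we must have A^* = A^T. Therefore
A^* =
[[-1, -3],
 [0, -3],
 [-2, -1]].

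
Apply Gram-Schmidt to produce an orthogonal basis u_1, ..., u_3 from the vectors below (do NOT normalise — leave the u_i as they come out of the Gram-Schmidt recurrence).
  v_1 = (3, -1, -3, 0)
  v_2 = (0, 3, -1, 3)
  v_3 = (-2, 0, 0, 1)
Orthogonal basis:
  u_1 = (3, -1, -3, 0)
  u_2 = (0, 3, -1, 3)
  u_3 = (-20/19, -15/19, -15/19, 10/19)

Apply the Gram-Schmidt recurrence
  u_1 = v_1
  u_i = v_i − Σ_{j<i} ((v_i · u_j) / (u_j · u_j)) · u_j.

Step by step this gives:
  u_1 = (3, -1, -3, 0)
  u_2 = (0, 3, -1, 3)
  u_3 = (-20/19, -15/19, -15/19, 10/19)

Orthogonality check:
  u_2 · u_1 = 0 (should be 0)
  u_3 · u_1 = 0 (should be 0)
  u_3 · u_2 = 0 (should be 0)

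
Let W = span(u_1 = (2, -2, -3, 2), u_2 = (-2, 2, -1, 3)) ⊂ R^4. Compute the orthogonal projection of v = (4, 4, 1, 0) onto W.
proj_W(v) = (-70/377, 70/377, 177/377, -160/377)

Set up U = [u_1 | ... | u_2] ∈ R^(4×2). The projector onto W = col(U) is P = U (U^T U)^(-1) U^T.
Compute U^T U =
  [21, 1]
  [1, 18],
and U^T v = (-3, -1).
Solve U^T U · c = U^T v for the coefficients: c = (-53/377, -18/377). The projection is proj_W(v) = U c.
Check: (v - proj_W(v)) · u_1 = 0  (should be 0).
Check: (v - proj_W(v)) · u_2 = 0  (should be 0).
Result: proj_W(v) = (-70/377, 70/377, 177/377, -160/377).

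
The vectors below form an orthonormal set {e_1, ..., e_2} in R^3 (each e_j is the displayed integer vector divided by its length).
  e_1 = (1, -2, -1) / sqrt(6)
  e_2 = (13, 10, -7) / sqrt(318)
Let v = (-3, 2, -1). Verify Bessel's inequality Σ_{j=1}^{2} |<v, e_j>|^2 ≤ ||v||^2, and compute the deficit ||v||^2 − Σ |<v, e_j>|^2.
Σ |<v, e_j>|^2 = 342/53; ||v||^2 = 14; deficit = 400/53

Write each e_j = u_j / sqrt(<u_j, u_j>) where u_j is the displayed integer vector. Then <v, e_j> = <v, u_j> / sqrt(<u_j, u_j>), so |<v, e_j>|^2 = <v, u_j>^2 / <u_j, u_j>.
Coefficients: <v, e_1> = -6/sqrt(6), <v, e_2> = -12/sqrt(318).
Square and sum: Σ |<v, e_j>|^2 = 342/53.
Compute ||v||^2 = v·v = 14.
Deficit = 14 − 342/53 = 400/53 ≥ 0, confirming Bessel's inequality. (The deficit equals ||v − Σ <v,e_j> e_j||^2, the squared distance from v to span{e_j}.)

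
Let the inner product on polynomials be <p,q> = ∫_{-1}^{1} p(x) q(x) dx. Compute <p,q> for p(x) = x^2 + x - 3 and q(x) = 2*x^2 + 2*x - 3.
<p,q> = 212/15

Expand the product: p(x)·q(x) = 2*x^4 + 4*x^3 - 7*x^2 - 9*x + 9.
∫_{-1}^{1} of each monomial x^k gives [2/(k+1) if k even, 0 if k odd]. Integrating term-by-term (or equivalently evaluating the antiderivative F(x) = 2*x^5/5 + x^4 - 7*x^3/3 - 9*x^2/2 + 9*x at the endpoints):
  F(1) − F(−1) = 107/30 − (-317/30) = 212/15.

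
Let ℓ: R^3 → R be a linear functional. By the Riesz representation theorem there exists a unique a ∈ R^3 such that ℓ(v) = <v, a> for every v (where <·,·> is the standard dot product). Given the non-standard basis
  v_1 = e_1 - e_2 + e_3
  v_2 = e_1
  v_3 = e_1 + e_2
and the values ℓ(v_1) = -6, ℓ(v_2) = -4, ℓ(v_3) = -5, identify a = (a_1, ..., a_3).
a = (-4, -1, -3)

Write a = (a_1, ..., a_3) in the standard basis. For each basis vector v_i, ℓ(v_i) = <v_i, a> is a linear equation in the a_j's. Collect the n equations into a matrix system V a = ℓ, where row i of V is v_i (expressed in the standard basis). Since V is invertible (lower-triangular with 1s on the diagonal, up to permutation), solve by back-substitution:
  V =
[[1, -1, 1],
 [1, 0, 0],
 [1, 1, 0]]
  V a = (-6, -4, -5)
Solving gives a = (-4, -1, -3).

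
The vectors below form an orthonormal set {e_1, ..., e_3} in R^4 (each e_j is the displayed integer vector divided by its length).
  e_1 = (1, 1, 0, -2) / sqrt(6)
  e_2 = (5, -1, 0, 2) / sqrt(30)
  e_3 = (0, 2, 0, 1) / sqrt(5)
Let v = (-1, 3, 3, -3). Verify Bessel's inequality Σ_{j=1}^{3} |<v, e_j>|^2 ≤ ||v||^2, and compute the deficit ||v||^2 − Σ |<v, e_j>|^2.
Σ |<v, e_j>|^2 = 19; ||v||^2 = 28; deficit = 9

Write each e_j = u_j / sqrt(<u_j, u_j>) where u_j is the displayed integer vector. Then <v, e_j> = <v, u_j> / sqrt(<u_j, u_j>), so |<v, e_j>|^2 = <v, u_j>^2 / <u_j, u_j>.
Coefficients: <v, e_1> = 8/sqrt(6), <v, e_2> = -14/sqrt(30), <v, e_3> = 3/sqrt(5).
Square and sum: Σ |<v, e_j>|^2 = 19.
Compute ||v||^2 = v·v = 28.
Deficit = 28 − 19 = 9 ≥ 0, confirming Bessel's inequality. (The deficit equals ||v − Σ <v,e_j> e_j||^2, the squared distance from v to span{e_j}.)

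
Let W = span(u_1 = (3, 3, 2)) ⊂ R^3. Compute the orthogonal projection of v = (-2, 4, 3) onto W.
proj_W(v) = (18/11, 18/11, 12/11)

Set up U = [u_1 | ... | u_1] ∈ R^(3×1). The projector onto W = col(U) is P = U (U^T U)^(-1) U^T.
Compute U^T U =
  [22],
and U^T v = (12).
Solve U^T U · c = U^T v for the coefficients: c = (6/11). The projection is proj_W(v) = U c.
Check: (v - proj_W(v)) · u_1 = 0  (should be 0).
Result: proj_W(v) = (18/11, 18/11, 12/11).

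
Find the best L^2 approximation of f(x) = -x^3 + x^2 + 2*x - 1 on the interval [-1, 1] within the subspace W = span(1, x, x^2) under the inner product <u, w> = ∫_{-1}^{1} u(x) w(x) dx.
g(x) = x^2 + 7*x/5 - 1

The best approximation g ∈ W is the orthogonal projection of f onto W. Writing g = a_0 + a_1 x + a_2 x^2, the coefficients solve the normal equations G · a = b where
  G_{ij} = <φ_i, φ_j> and b_i = <f, φ_i>, with φ_0 = 1, φ_1 = x, φ_2 = x^2.
G =
  [2, 0, 2/3]
  [0, 2/3, 0]
  [2/3, 0, 2/5],
b = (-4/3, 14/15, -4/15).
Solving gives a_0 = -1, a_1 = 7/5, a_2 = 1, so
  g(x) = x^2 + 7*x/5 - 1.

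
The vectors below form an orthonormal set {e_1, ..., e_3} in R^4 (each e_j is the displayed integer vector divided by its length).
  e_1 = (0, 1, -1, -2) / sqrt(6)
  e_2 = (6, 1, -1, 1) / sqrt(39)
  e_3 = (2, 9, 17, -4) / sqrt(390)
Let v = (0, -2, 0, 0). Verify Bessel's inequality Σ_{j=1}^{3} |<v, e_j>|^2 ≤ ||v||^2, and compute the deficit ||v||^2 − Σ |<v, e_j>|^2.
Σ |<v, e_j>|^2 = 8/5; ||v||^2 = 4; deficit = 12/5

Write each e_j = u_j / sqrt(<u_j, u_j>) where u_j is the displayed integer vector. Then <v, e_j> = <v, u_j> / sqrt(<u_j, u_j>), so |<v, e_j>|^2 = <v, u_j>^2 / <u_j, u_j>.
Coefficients: <v, e_1> = -2/sqrt(6), <v, e_2> = -2/sqrt(39), <v, e_3> = -18/sqrt(390).
Square and sum: Σ |<v, e_j>|^2 = 8/5.
Compute ||v||^2 = v·v = 4.
Deficit = 4 − 8/5 = 12/5 ≥ 0, confirming Bessel's inequality. (The deficit equals ||v − Σ <v,e_j> e_j||^2, the squared distance from v to span{e_j}.)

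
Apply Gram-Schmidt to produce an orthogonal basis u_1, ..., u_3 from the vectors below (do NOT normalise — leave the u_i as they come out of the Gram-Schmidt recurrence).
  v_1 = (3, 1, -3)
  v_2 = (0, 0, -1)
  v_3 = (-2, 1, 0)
Orthogonal basis:
  u_1 = (3, 1, -3)
  u_2 = (-9/19, -3/19, -10/19)
  u_3 = (-1/2, 3/2, 0)

Apply the Gram-Schmidt recurrence
  u_1 = v_1
  u_i = v_i − Σ_{j<i} ((v_i · u_j) / (u_j · u_j)) · u_j.

Step by step this gives:
  u_1 = (3, 1, -3)
  u_2 = (-9/19, -3/19, -10/19)
  u_3 = (-1/2, 3/2, 0)

Orthogonality check:
  u_2 · u_1 = 0 (should be 0)
  u_3 · u_1 = 0 (should be 0)
  u_3 · u_2 = 0 (should be 0)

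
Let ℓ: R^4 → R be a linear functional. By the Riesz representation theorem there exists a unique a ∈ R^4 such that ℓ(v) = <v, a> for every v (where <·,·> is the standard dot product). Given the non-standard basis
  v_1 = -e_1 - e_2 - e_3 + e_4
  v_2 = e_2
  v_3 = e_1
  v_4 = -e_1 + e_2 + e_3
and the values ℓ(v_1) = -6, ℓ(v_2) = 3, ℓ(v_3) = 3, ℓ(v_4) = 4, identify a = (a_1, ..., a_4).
a = (3, 3, 4, 4)

Write a = (a_1, ..., a_4) in the standard basis. For each basis vector v_i, ℓ(v_i) = <v_i, a> is a linear equation in the a_j's. Collect the n equations into a matrix system V a = ℓ, where row i of V is v_i (expressed in the standard basis). Since V is invertible (lower-triangular with 1s on the diagonal, up to permutation), solve by back-substitution:
  V =
[[-1, -1, -1, 1],
 [0, 1, 0, 0],
 [1, 0, 0, 0],
 [-1, 1, 1, 0]]
  V a = (-6, 3, 3, 4)
Solving gives a = (3, 3, 4, 4).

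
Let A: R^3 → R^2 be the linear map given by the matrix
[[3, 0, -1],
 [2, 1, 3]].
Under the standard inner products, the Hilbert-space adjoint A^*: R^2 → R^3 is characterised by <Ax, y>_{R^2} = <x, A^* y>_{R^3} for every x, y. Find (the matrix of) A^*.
A^* = A^T =
[[3, 2],
 [0, 1],
 [-1, 3]]

For real matrices with standard dot products, the defining identity <Ax, y> = <x, A^* y> gives (Ax)^T y = x^T (A^*) y, i.e. x^T A^T y = x^T (A^*) y. Since this holds for all x, y, we must have A^* = A^T. Therefore
A^* =
[[3, 2],
 [0, 1],
 [-1, 3]].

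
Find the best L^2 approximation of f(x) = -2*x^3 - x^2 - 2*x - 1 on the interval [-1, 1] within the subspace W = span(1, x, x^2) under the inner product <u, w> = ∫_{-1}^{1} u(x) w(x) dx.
g(x) = -x^2 - 16*x/5 - 1

The best approximation g ∈ W is the orthogonal projection of f onto W. Writing g = a_0 + a_1 x + a_2 x^2, the coefficients solve the normal equations G · a = b where
  G_{ij} = <φ_i, φ_j> and b_i = <f, φ_i>, with φ_0 = 1, φ_1 = x, φ_2 = x^2.
G =
  [2, 0, 2/3]
  [0, 2/3, 0]
  [2/3, 0, 2/5],
b = (-8/3, -32/15, -16/15).
Solving gives a_0 = -1, a_1 = -16/5, a_2 = -1, so
  g(x) = -x^2 - 16*x/5 - 1.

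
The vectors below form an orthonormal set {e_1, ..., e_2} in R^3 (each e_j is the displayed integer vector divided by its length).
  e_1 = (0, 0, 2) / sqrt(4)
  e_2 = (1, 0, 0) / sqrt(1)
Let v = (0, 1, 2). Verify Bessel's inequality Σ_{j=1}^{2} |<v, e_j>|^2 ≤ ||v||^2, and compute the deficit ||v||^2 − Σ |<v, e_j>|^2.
Σ |<v, e_j>|^2 = 4; ||v||^2 = 5; deficit = 1

Write each e_j = u_j / sqrt(<u_j, u_j>) where u_j is the displayed integer vector. Then <v, e_j> = <v, u_j> / sqrt(<u_j, u_j>), so |<v, e_j>|^2 = <v, u_j>^2 / <u_j, u_j>.
Coefficients: <v, e_1> = 4/sqrt(4), <v, e_2> = 0/sqrt(1).
Square and sum: Σ |<v, e_j>|^2 = 4.
Compute ||v||^2 = v·v = 5.
Deficit = 5 − 4 = 1 ≥ 0, confirming Bessel's inequality. (The deficit equals ||v − Σ <v,e_j> e_j||^2, the squared distance from v to span{e_j}.)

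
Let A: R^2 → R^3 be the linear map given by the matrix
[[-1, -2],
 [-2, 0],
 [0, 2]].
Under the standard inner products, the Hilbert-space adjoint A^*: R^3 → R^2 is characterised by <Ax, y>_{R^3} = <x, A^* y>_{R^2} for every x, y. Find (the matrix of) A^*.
A^* = A^T =
[[-1, -2, 0],
 [-2, 0, 2]]

For real matrices with standard dot products, the defining identity <Ax, y> = <x, A^* y> gives (Ax)^T y = x^T (A^*) y, i.e. x^T A^T y = x^T (A^*) y. Since this holds for all x, y, we must have A^* = A^T. Therefore
A^* =
[[-1, -2, 0],
 [-2, 0, 2]].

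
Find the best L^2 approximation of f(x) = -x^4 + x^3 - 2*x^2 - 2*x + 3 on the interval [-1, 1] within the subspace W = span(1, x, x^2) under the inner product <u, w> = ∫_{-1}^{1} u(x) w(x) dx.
g(x) = -20*x^2/7 - 7*x/5 + 108/35

The best approximation g ∈ W is the orthogonal projection of f onto W. Writing g = a_0 + a_1 x + a_2 x^2, the coefficients solve the normal equations G · a = b where
  G_{ij} = <φ_i, φ_j> and b_i = <f, φ_i>, with φ_0 = 1, φ_1 = x, φ_2 = x^2.
G =
  [2, 0, 2/3]
  [0, 2/3, 0]
  [2/3, 0, 2/5],
b = (64/15, -14/15, 32/35).
Solving gives a_0 = 108/35, a_1 = -7/5, a_2 = -20/7, so
  g(x) = -20*x^2/7 - 7*x/5 + 108/35.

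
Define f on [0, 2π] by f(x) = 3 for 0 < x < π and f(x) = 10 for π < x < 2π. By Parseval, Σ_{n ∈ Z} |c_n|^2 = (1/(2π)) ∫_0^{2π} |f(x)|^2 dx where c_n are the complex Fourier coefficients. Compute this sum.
Σ |c_n|^2 = 109/2

Parseval equates the L^2 energy of f (normalised by 1/(2π)) with the ℓ^2 sum of its Fourier coefficients: (1/(2π)) ∫_0^{2π} |f|^2 = Σ |c_n|^2.
Compute the left side: (1/(2π)) [∫_0^π 3^2 dx + ∫_π^{2π} 10^2 dx] = (1/(2π)) · (9π + 100π) = (9 + 100)/2 = 109/2.
So Σ_{n ∈ Z} |c_n|^2 = 109/2.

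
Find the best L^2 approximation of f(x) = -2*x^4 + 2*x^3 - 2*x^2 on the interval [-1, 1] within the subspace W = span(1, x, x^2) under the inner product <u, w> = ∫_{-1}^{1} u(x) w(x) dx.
g(x) = -26*x^2/7 + 6*x/5 + 6/35

The best approximation g ∈ W is the orthogonal projection of f onto W. Writing g = a_0 + a_1 x + a_2 x^2, the coefficients solve the normal equations G · a = b where
  G_{ij} = <φ_i, φ_j> and b_i = <f, φ_i>, with φ_0 = 1, φ_1 = x, φ_2 = x^2.
G =
  [2, 0, 2/3]
  [0, 2/3, 0]
  [2/3, 0, 2/5],
b = (-32/15, 4/5, -48/35).
Solving gives a_0 = 6/35, a_1 = 6/5, a_2 = -26/7, so
  g(x) = -26*x^2/7 + 6*x/5 + 6/35.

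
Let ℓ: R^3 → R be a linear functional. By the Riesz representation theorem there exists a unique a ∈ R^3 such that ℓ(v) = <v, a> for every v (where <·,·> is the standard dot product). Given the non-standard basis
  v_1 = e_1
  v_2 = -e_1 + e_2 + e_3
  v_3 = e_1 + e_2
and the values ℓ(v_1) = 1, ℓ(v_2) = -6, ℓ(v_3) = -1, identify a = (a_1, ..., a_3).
a = (1, -2, -3)

Write a = (a_1, ..., a_3) in the standard basis. For each basis vector v_i, ℓ(v_i) = <v_i, a> is a linear equation in the a_j's. Collect the n equations into a matrix system V a = ℓ, where row i of V is v_i (expressed in the standard basis). Since V is invertible (lower-triangular with 1s on the diagonal, up to permutation), solve by back-substitution:
  V =
[[1, 0, 0],
 [-1, 1, 1],
 [1, 1, 0]]
  V a = (1, -6, -1)
Solving gives a = (1, -2, -3).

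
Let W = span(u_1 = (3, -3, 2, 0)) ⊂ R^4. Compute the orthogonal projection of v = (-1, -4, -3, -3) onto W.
proj_W(v) = (9/22, -9/22, 3/11, 0)

Set up U = [u_1 | ... | u_1] ∈ R^(4×1). The projector onto W = col(U) is P = U (U^T U)^(-1) U^T.
Compute U^T U =
  [22],
and U^T v = (3).
Solve U^T U · c = U^T v for the coefficients: c = (3/22). The projection is proj_W(v) = U c.
Check: (v - proj_W(v)) · u_1 = 0  (should be 0).
Result: proj_W(v) = (9/22, -9/22, 3/11, 0).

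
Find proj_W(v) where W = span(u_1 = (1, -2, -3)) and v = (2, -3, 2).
proj_W(v) = (1/7, -2/7, -3/7)

Set up U = [u_1 | ... | u_1] ∈ R^(3×1). The projector onto W = col(U) is P = U (U^T U)^(-1) U^T.
Compute U^T U =
  [14],
and U^T v = (2).
Solve U^T U · c = U^T v for the coefficients: c = (1/7). The projection is proj_W(v) = U c.
Check: (v - proj_W(v)) · u_1 = 0  (should be 0).
Result: proj_W(v) = (1/7, -2/7, -3/7).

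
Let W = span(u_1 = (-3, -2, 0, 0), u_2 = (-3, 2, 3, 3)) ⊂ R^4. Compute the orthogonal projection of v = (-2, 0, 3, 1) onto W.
proj_W(v) = (-50/21, 4/7, 34/21, 34/21)

Set up U = [u_1 | ... | u_2] ∈ R^(4×2). The projector onto W = col(U) is P = U (U^T U)^(-1) U^T.
Compute U^T U =
  [13, 5]
  [5, 31],
and U^T v = (6, 18).
Solve U^T U · c = U^T v for the coefficients: c = (16/63, 34/63). The projection is proj_W(v) = U c.
Check: (v - proj_W(v)) · u_1 = 0  (should be 0).
Check: (v - proj_W(v)) · u_2 = 0  (should be 0).
Result: proj_W(v) = (-50/21, 4/7, 34/21, 34/21).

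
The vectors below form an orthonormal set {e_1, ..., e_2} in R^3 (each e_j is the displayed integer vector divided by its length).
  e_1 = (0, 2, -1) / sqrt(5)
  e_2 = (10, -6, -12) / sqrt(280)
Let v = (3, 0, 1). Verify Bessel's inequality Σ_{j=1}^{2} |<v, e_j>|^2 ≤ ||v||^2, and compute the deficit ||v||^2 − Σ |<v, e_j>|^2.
Σ |<v, e_j>|^2 = 19/14; ||v||^2 = 10; deficit = 121/14

Write each e_j = u_j / sqrt(<u_j, u_j>) where u_j is the displayed integer vector. Then <v, e_j> = <v, u_j> / sqrt(<u_j, u_j>), so |<v, e_j>|^2 = <v, u_j>^2 / <u_j, u_j>.
Coefficients: <v, e_1> = -1/sqrt(5), <v, e_2> = 18/sqrt(280).
Square and sum: Σ |<v, e_j>|^2 = 19/14.
Compute ||v||^2 = v·v = 10.
Deficit = 10 − 19/14 = 121/14 ≥ 0, confirming Bessel's inequality. (The deficit equals ||v − Σ <v,e_j> e_j||^2, the squared distance from v to span{e_j}.)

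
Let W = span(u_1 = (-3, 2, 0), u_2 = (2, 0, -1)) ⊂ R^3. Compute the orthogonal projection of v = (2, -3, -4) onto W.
proj_W(v) = (100/29, -24/29, -32/29)

Set up U = [u_1 | ... | u_2] ∈ R^(3×2). The projector onto W = col(U) is P = U (U^T U)^(-1) U^T.
Compute U^T U =
  [13, -6]
  [-6, 5],
and U^T v = (-12, 8).
Solve U^T U · c = U^T v for the coefficients: c = (-12/29, 32/29). The projection is proj_W(v) = U c.
Check: (v - proj_W(v)) · u_1 = 0  (should be 0).
Check: (v - proj_W(v)) · u_2 = 0  (should be 0).
Result: proj_W(v) = (100/29, -24/29, -32/29).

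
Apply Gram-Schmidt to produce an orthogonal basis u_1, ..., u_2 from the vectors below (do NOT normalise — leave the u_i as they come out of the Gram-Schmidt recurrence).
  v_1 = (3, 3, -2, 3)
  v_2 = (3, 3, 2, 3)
Orthogonal basis:
  u_1 = (3, 3, -2, 3)
  u_2 = (24/31, 24/31, 108/31, 24/31)

Apply the Gram-Schmidt recurrence
  u_1 = v_1
  u_i = v_i − Σ_{j<i} ((v_i · u_j) / (u_j · u_j)) · u_j.

Step by step this gives:
  u_1 = (3, 3, -2, 3)
  u_2 = (24/31, 24/31, 108/31, 24/31)

Orthogonality check:
  u_2 · u_1 = 0 (should be 0)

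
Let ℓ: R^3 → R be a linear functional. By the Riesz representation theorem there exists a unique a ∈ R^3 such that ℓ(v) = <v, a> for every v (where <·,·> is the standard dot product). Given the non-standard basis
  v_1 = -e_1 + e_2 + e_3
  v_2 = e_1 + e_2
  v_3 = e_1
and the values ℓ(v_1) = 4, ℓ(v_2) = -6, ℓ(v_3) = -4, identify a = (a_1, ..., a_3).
a = (-4, -2, 2)

Write a = (a_1, ..., a_3) in the standard basis. For each basis vector v_i, ℓ(v_i) = <v_i, a> is a linear equation in the a_j's. Collect the n equations into a matrix system V a = ℓ, where row i of V is v_i (expressed in the standard basis). Since V is invertible (lower-triangular with 1s on the diagonal, up to permutation), solve by back-substitution:
  V =
[[-1, 1, 1],
 [1, 1, 0],
 [1, 0, 0]]
  V a = (4, -6, -4)
Solving gives a = (-4, -2, 2).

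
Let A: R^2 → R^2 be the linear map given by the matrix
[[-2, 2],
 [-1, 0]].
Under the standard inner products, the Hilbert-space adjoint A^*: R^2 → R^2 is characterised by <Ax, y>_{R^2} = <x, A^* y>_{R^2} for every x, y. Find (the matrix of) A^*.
A^* = A^T =
[[-2, -1],
 [2, 0]]

For real matrices with standard dot products, the defining identity <Ax, y> = <x, A^* y> gives (Ax)^T y = x^T (A^*) y, i.e. x^T A^T y = x^T (A^*) y. Since this holds for all x, y, we must have A^* = A^T. Therefore
A^* =
[[-2, -1],
 [2, 0]].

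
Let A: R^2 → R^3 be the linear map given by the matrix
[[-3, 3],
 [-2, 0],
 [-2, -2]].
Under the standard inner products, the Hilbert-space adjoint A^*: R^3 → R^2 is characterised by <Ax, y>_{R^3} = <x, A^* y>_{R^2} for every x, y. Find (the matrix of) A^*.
A^* = A^T =
[[-3, -2, -2],
 [3, 0, -2]]

For real matrices with standard dot products, the defining identity <Ax, y> = <x, A^* y> gives (Ax)^T y = x^T (A^*) y, i.e. x^T A^T y = x^T (A^*) y. Since this holds for all x, y, we must have A^* = A^T. Therefore
A^* =
[[-3, -2, -2],
 [3, 0, -2]].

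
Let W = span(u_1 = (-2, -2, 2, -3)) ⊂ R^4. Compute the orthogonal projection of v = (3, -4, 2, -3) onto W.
proj_W(v) = (-10/7, -10/7, 10/7, -15/7)

Set up U = [u_1 | ... | u_1] ∈ R^(4×1). The projector onto W = col(U) is P = U (U^T U)^(-1) U^T.
Compute U^T U =
  [21],
and U^T v = (15).
Solve U^T U · c = U^T v for the coefficients: c = (5/7). The projection is proj_W(v) = U c.
Check: (v - proj_W(v)) · u_1 = 0  (should be 0).
Result: proj_W(v) = (-10/7, -10/7, 10/7, -15/7).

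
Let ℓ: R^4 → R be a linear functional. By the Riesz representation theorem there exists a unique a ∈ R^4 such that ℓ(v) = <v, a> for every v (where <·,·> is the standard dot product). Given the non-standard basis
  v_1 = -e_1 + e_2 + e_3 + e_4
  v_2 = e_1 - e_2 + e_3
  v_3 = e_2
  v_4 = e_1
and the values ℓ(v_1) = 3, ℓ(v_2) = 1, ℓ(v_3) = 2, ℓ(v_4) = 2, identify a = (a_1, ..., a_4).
a = (2, 2, 1, 2)

Write a = (a_1, ..., a_4) in the standard basis. For each basis vector v_i, ℓ(v_i) = <v_i, a> is a linear equation in the a_j's. Collect the n equations into a matrix system V a = ℓ, where row i of V is v_i (expressed in the standard basis). Since V is invertible (lower-triangular with 1s on the diagonal, up to permutation), solve by back-substitution:
  V =
[[-1, 1, 1, 1],
 [1, -1, 1, 0],
 [0, 1, 0, 0],
 [1, 0, 0, 0]]
  V a = (3, 1, 2, 2)
Solving gives a = (2, 2, 1, 2).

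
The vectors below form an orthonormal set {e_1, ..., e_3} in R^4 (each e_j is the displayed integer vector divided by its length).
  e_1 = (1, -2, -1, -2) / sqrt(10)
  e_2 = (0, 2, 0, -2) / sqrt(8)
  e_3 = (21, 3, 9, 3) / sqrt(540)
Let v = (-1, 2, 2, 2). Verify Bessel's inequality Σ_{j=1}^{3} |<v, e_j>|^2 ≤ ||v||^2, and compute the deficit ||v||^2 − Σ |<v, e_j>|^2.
Σ |<v, e_j>|^2 = 49/4; ||v||^2 = 13; deficit = 3/4

Write each e_j = u_j / sqrt(<u_j, u_j>) where u_j is the displayed integer vector. Then <v, e_j> = <v, u_j> / sqrt(<u_j, u_j>), so |<v, e_j>|^2 = <v, u_j>^2 / <u_j, u_j>.
Coefficients: <v, e_1> = -11/sqrt(10), <v, e_2> = 0/sqrt(8), <v, e_3> = 9/sqrt(540).
Square and sum: Σ |<v, e_j>|^2 = 49/4.
Compute ||v||^2 = v·v = 13.
Deficit = 13 − 49/4 = 3/4 ≥ 0, confirming Bessel's inequality. (The deficit equals ||v − Σ <v,e_j> e_j||^2, the squared distance from v to span{e_j}.)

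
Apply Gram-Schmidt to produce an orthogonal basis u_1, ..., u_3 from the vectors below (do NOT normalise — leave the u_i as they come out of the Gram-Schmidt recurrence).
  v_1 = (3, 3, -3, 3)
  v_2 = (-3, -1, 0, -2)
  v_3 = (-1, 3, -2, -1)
Orthogonal basis:
  u_1 = (3, 3, -3, 3)
  u_2 = (-3/2, 1/2, -3/2, -1/2)
  u_3 = (1/5, 8/5, 7/10, -11/10)

Apply the Gram-Schmidt recurrence
  u_1 = v_1
  u_i = v_i − Σ_{j<i} ((v_i · u_j) / (u_j · u_j)) · u_j.

Step by step this gives:
  u_1 = (3, 3, -3, 3)
  u_2 = (-3/2, 1/2, -3/2, -1/2)
  u_3 = (1/5, 8/5, 7/10, -11/10)

Orthogonality check:
  u_2 · u_1 = 0 (should be 0)
  u_3 · u_1 = 0 (should be 0)
  u_3 · u_2 = 0 (should be 0)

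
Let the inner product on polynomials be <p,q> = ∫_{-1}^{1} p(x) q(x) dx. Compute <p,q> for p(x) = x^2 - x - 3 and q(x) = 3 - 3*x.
<p,q> = -14

Expand the product: p(x)·q(x) = -3*x^3 + 6*x^2 + 6*x - 9.
∫_{-1}^{1} of each monomial x^k gives [2/(k+1) if k even, 0 if k odd]. Integrating term-by-term (or equivalently evaluating the antiderivative F(x) = -3*x^4/4 + 2*x^3 + 3*x^2 - 9*x at the endpoints):
  F(1) − F(−1) = -19/4 − (37/4) = -14.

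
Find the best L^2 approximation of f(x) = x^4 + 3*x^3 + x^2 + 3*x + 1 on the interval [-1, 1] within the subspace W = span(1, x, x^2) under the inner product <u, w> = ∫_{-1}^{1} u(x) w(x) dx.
g(x) = 13*x^2/7 + 24*x/5 + 32/35

The best approximation g ∈ W is the orthogonal projection of f onto W. Writing g = a_0 + a_1 x + a_2 x^2, the coefficients solve the normal equations G · a = b where
  G_{ij} = <φ_i, φ_j> and b_i = <f, φ_i>, with φ_0 = 1, φ_1 = x, φ_2 = x^2.
G =
  [2, 0, 2/3]
  [0, 2/3, 0]
  [2/3, 0, 2/5],
b = (46/15, 16/5, 142/105).
Solving gives a_0 = 32/35, a_1 = 24/5, a_2 = 13/7, so
  g(x) = 13*x^2/7 + 24*x/5 + 32/35.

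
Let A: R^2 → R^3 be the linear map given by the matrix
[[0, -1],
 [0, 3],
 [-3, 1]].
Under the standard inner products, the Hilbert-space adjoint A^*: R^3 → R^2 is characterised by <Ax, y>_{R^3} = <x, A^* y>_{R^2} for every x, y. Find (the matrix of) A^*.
A^* = A^T =
[[0, 0, -3],
 [-1, 3, 1]]

For real matrices with standard dot products, the defining identity <Ax, y> = <x, A^* y> gives (Ax)^T y = x^T (A^*) y, i.e. x^T A^T y = x^T (A^*) y. Since this holds for all x, y, we must have A^* = A^T. Therefore
A^* =
[[0, 0, -3],
 [-1, 3, 1]].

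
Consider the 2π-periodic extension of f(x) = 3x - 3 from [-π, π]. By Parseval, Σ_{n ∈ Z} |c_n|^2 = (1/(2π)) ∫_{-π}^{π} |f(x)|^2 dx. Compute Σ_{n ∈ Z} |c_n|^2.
Σ |c_n|^2 = 3π^2 + 9

Expand and integrate term by term over [-π, π]:
  ∫ (3x)^2 dx = 9·(2π^3/3); ∫ 2·3·(-3)·x dx = 0 (odd integrand); ∫ (-3)^2 dx = 9·2π.
So (1/(2π)) ∫_{-π}^{π} (3x - 3)^2 dx = 9π^2/3 + 9 = 3π^2 + 9.
Parseval ⇒ Σ |c_n|^2 = 3π^2 + 9.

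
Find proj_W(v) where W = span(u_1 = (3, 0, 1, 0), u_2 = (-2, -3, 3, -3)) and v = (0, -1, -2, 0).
proj_W(v) = (-141/301, 108/301, -179/301, 108/301)

Set up U = [u_1 | ... | u_2] ∈ R^(4×2). The projector onto W = col(U) is P = U (U^T U)^(-1) U^T.
Compute U^T U =
  [10, -3]
  [-3, 31],
and U^T v = (-2, -3).
Solve U^T U · c = U^T v for the coefficients: c = (-71/301, -36/301). The projection is proj_W(v) = U c.
Check: (v - proj_W(v)) · u_1 = 0  (should be 0).
Check: (v - proj_W(v)) · u_2 = 0  (should be 0).
Result: proj_W(v) = (-141/301, 108/301, -179/301, 108/301).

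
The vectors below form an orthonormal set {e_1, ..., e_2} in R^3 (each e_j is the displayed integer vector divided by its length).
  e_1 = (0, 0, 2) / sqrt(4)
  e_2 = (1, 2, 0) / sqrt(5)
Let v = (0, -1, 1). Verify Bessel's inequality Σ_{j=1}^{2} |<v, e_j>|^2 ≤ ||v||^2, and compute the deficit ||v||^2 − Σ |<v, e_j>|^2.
Σ |<v, e_j>|^2 = 9/5; ||v||^2 = 2; deficit = 1/5

Write each e_j = u_j / sqrt(<u_j, u_j>) where u_j is the displayed integer vector. Then <v, e_j> = <v, u_j> / sqrt(<u_j, u_j>), so |<v, e_j>|^2 = <v, u_j>^2 / <u_j, u_j>.
Coefficients: <v, e_1> = 2/sqrt(4), <v, e_2> = -2/sqrt(5).
Square and sum: Σ |<v, e_j>|^2 = 9/5.
Compute ||v||^2 = v·v = 2.
Deficit = 2 − 9/5 = 1/5 ≥ 0, confirming Bessel's inequality. (The deficit equals ||v − Σ <v,e_j> e_j||^2, the squared distance from v to span{e_j}.)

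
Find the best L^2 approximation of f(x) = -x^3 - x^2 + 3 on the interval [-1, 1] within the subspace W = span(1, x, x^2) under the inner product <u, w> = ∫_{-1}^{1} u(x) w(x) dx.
g(x) = -x^2 - 3*x/5 + 3

The best approximation g ∈ W is the orthogonal projection of f onto W. Writing g = a_0 + a_1 x + a_2 x^2, the coefficients solve the normal equations G · a = b where
  G_{ij} = <φ_i, φ_j> and b_i = <f, φ_i>, with φ_0 = 1, φ_1 = x, φ_2 = x^2.
G =
  [2, 0, 2/3]
  [0, 2/3, 0]
  [2/3, 0, 2/5],
b = (16/3, -2/5, 8/5).
Solving gives a_0 = 3, a_1 = -3/5, a_2 = -1, so
  g(x) = -x^2 - 3*x/5 + 3.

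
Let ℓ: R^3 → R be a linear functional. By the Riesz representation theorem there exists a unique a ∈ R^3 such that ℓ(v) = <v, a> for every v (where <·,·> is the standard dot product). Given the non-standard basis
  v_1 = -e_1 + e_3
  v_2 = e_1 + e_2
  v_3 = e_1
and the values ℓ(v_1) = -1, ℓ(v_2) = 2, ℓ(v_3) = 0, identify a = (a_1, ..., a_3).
a = (0, 2, -1)

Write a = (a_1, ..., a_3) in the standard basis. For each basis vector v_i, ℓ(v_i) = <v_i, a> is a linear equation in the a_j's. Collect the n equations into a matrix system V a = ℓ, where row i of V is v_i (expressed in the standard basis). Since V is invertible (lower-triangular with 1s on the diagonal, up to permutation), solve by back-substitution:
  V =
[[-1, 0, 1],
 [1, 1, 0],
 [1, 0, 0]]
  V a = (-1, 2, 0)
Solving gives a = (0, 2, -1).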